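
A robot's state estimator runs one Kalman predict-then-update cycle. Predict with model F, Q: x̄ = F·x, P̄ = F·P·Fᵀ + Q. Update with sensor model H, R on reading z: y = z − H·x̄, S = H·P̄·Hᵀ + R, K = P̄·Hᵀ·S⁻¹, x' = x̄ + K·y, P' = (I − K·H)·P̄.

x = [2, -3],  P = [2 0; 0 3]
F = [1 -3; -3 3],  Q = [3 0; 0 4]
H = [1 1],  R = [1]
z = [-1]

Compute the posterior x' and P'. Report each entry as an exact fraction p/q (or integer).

x̄ = F·x = [11, -15]
P̄ = F·P·Fᵀ + Q = [32 -33; -33 49]
y = z − H·x̄ = [3]
S = H·P̄·Hᵀ + R = [16]
K = P̄·Hᵀ·S⁻¹ = [-1/16; 1]
x' = x̄ + K·y = [173/16, -12]
P' = (I − K·H)·P̄ = [511/16 -32; -32 33]

x' = [173/16, -12]
P' = [511/16 -32; -32 33]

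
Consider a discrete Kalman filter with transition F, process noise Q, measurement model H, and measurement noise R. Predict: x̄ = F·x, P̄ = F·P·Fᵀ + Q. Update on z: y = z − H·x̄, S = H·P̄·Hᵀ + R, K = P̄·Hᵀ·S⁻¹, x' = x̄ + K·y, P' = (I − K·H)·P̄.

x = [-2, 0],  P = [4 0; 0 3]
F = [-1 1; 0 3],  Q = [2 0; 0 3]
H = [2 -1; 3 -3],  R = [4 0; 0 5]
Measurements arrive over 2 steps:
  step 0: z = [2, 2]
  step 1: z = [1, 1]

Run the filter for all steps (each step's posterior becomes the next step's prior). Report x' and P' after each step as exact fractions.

step 0: x̄ = F·x = [2, 0]
step 0: P̄ = F·P·Fᵀ + Q = [9 9; 9 30]
step 0: y = z − H·x̄ = [-2, -4]
step 0: S = H·P̄·Hᵀ + R = [34 63; 63 194]
step 0: K = P̄·Hᵀ·S⁻¹ = [1746/2627 -567/2627; 1641/2627 -1386/2627]
step 0: x' = x̄ + K·y = [4030/2627, 2262/2627]
step 0: P' = (I − K·H)·P̄ = [7929/2627 8874/2627; 8874/2627 11184/2627]
step 1: x̄ = F·x = [-1768/2627, 6786/2627]
step 1: P̄ = F·P·Fᵀ + Q = [6619/2627 6930/2627; 6930/2627 108537/2627]
step 1: y = z − H·x̄ = [12949/2627, 28289/2627]
step 1: S = H·P̄·Hᵀ + R = [117801/2627 302955/2627; 302955/2627 924799/2627]
step 1: K = P̄·Hᵀ·S⁻¹ = [2328241/6532362 -256433/2177454; 303886/1088727 -152801/362909]
step 1: x' = x̄ + K·y = [-602117/3266181, -626053/1088727]
step 1: P' = (I − K·H)·P̄ = [10595129/6532362 1979549/1088727; 1979549/1088727 914518/362909]

step 0: x' = [4030/2627, 2262/2627], P' = [7929/2627 8874/2627; 8874/2627 11184/2627]
step 1: x' = [-602117/3266181, -626053/1088727], P' = [10595129/6532362 1979549/1088727; 1979549/1088727 914518/362909]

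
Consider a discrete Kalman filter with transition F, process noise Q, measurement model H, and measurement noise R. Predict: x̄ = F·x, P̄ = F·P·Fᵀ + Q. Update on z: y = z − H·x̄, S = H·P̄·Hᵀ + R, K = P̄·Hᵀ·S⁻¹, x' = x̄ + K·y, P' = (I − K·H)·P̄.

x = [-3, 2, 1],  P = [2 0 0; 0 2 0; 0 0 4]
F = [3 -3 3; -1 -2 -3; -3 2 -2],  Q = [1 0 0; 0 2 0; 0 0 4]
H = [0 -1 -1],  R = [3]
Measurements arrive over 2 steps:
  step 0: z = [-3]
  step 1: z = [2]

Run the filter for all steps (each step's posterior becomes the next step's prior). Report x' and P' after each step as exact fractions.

step 0: x̄ = F·x = [-12, -4, 11]
step 0: P̄ = F·P·Fᵀ + Q = [73 -30 -54; -30 48 22; -54 22 46]
step 0: y = z − H·x̄ = [4]
step 0: S = H·P̄·Hᵀ + R = [141]
step 0: K = P̄·Hᵀ·S⁻¹ = [28/47; -70/141; -68/141]
step 0: x' = x̄ + K·y = [-452/47, -844/141, 1279/141]
step 0: P' = (I − K·H)·P̄ = [1079/47 550/47 -634/47; 550/47 1868/141 -1658/141; -634/47 -1658/141 1862/141]
step 1: x̄ = F·x = [767/47, -793/141, -178/141]
step 1: P̄ = F·P·Fᵀ + Q = [9584/47 -787/47 -6043/47; -787/47 3041/141 2405/141; -6043/47 2405/141 15257/141]
step 1: y = z − H·x̄ = [-689/141]
step 1: S = H·P̄·Hᵀ + R = [23531/141]
step 1: K = P̄·Hᵀ·S⁻¹ = [20490/23531; -5446/23531; -17662/23531]
step 1: x' = x̄ + K·y = [283881/23531, -105729/23531, 56600/23531]
step 1: P' = (I − K·H)·P̄ = [1820732/23531 397389/23531 -458859/23531; 397389/23531 297155/23531 -280817/23531; -458859/23531 -280817/23531 333803/23531]

step 0: x' = [-452/47, -844/141, 1279/141], P' = [1079/47 550/47 -634/47; 550/47 1868/141 -1658/141; -634/47 -1658/141 1862/141]
step 1: x' = [283881/23531, -105729/23531, 56600/23531], P' = [1820732/23531 397389/23531 -458859/23531; 397389/23531 297155/23531 -280817/23531; -458859/23531 -280817/23531 333803/23531]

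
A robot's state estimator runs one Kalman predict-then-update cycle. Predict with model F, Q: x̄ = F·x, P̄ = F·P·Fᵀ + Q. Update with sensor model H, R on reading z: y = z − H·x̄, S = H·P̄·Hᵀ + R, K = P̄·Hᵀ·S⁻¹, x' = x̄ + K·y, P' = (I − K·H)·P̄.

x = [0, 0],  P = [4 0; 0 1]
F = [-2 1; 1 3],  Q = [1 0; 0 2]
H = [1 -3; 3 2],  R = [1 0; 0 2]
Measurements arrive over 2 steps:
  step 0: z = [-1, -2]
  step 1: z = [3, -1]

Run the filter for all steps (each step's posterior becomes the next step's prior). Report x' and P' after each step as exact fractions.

step 0: x̄ = F·x = [0, 0]
step 0: P̄ = F·P·Fᵀ + Q = [18 -5; -5 15]
step 0: y = z − H·x̄ = [-1, -2]
step 0: S = H·P̄·Hᵀ + R = [184 -1; -1 164]
step 0: K = P̄·Hᵀ·S⁻¹ = [5456/30175 8129/30175; -1637/6035 542/6035]
step 0: x' = x̄ + K·y = [-21714/30175, 553/6035]
step 0: P' = (I − K·H)·P̄ = [5426/30175 -2/6035; -2/6035 109/1207]
step 1: x̄ = F·x = [46193/30175, -189/425]
step 1: P̄ = F·P·Fᵀ + Q = [54644/30175 -37/425; -37/425 1271/425]
step 1: y = z − H·x̄ = [163/1207, -8348/1775]
step 1: S = H·P̄·Hᵀ + R = [36510/1207 -845/71; -845/71 51858/1775]
step 1: K = P̄·Hᵀ·S⁻¹ = [3715208/22392605 1108783/4478521; -5931937/22392605 393536/4478521]
step 1: x' = x̄ + K·y = [8707567/22392605, -20013398/22392605]
step 1: P' = (I − K·H)·P̄ = [3699446/22392605 -5254/22392605; -5254/22392605 1975561/22392605]

step 0: x' = [-21714/30175, 553/6035], P' = [5426/30175 -2/6035; -2/6035 109/1207]
step 1: x' = [8707567/22392605, -20013398/22392605], P' = [3699446/22392605 -5254/22392605; -5254/22392605 1975561/22392605]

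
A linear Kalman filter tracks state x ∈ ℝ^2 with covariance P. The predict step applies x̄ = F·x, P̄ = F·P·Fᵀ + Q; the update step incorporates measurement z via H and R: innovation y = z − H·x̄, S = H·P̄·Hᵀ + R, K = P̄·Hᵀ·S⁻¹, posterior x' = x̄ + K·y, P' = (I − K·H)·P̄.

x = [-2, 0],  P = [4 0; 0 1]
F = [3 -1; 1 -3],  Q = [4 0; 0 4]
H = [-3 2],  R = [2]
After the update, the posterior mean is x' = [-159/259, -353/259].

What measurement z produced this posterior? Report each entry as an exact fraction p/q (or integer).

z = [-1]

x̄ = F·x = [-6, -2]
P̄ = F·P·Fᵀ + Q = [41 15; 15 17]
S = H·P̄·Hᵀ + R = [259]
K = P̄·Hᵀ·S⁻¹ = [-93/259; -11/259]
x' − x̄ = [1395/259, 165/259] = K·y
y = (KᵀK)⁻¹·Kᵀ·(x' − x̄) = [-15]
z = y + H·x̄ = [-15] + [14] = [-1]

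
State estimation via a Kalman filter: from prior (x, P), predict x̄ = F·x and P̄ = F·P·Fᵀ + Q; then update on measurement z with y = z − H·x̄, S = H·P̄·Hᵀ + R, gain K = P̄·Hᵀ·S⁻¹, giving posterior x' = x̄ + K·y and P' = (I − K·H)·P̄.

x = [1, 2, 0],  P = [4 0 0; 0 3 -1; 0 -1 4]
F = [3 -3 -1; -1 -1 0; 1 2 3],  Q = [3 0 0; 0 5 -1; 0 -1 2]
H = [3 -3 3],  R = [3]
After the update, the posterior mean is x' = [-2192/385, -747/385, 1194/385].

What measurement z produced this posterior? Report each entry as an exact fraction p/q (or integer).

z = [-2]

x̄ = F·x = [-3, -3, 5]
P̄ = F·P·Fᵀ + Q = [64 -4 -7; -4 12 -8; -7 -8 42]
S = H·P̄·Hᵀ + R = [1155]
K = P̄·Hᵀ·S⁻¹ = [61/385; -24/385; 43/385]
x' − x̄ = [-1037/385, 408/385, -731/385] = K·y
y = (KᵀK)⁻¹·Kᵀ·(x' − x̄) = [-17]
z = y + H·x̄ = [-17] + [15] = [-2]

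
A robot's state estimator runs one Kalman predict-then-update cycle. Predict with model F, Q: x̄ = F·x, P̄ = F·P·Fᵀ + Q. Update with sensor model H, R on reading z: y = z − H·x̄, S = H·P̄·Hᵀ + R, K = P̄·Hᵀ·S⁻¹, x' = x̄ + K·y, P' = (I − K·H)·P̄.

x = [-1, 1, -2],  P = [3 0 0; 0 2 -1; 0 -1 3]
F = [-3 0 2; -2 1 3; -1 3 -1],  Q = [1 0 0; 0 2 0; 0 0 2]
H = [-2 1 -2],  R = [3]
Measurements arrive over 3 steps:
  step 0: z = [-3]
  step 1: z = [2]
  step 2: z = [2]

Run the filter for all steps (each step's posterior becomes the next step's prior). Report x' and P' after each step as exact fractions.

step 0: x' = [-147/47, -387/94, 249/94], P' = [1480/47 1388/47 -771/47; 1388/47 6515/188 -2263/188; -771/47 -2263/188 2047/188]
step 1: x' = [139066/8435, 14438/1205, -97142/8435], P' = [3616258/8435 305994/1205 -2536021/8435; 305994/1205 194154/1205 -207528/1205; -2536021/8435 -207528/1205 1811497/8435]
step 2: x' = [-43763101/1549597, -30147357/1549597, 27116784/1549597], P' = [1791981073/3099194 1068162307/3099194 -624915562/1549597; 1068162307/3099194 672599849/3099194 -362641221/1549597; -624915562/1549597 -362641221/1549597 442366381/1549597]

step 0: x̄ = F·x = [-1, -3, 6]
step 0: P̄ = F·P·Fᵀ + Q = [40 34 -3; 34 37 -5; -3 -5 32]
step 0: y = z − H·x̄ = [10]
step 0: S = H·P̄·Hᵀ + R = [188]
step 0: K = P̄·Hᵀ·S⁻¹ = [-10/47; -21/188; -63/188]
step 0: x' = x̄ + K·y = [-147/47, -387/94, 249/94]
step 0: P' = (I − K·H)·P̄ = [1480/47 1388/47 -771/47; 1388/47 6515/188 -2263/188; -771/47 -2263/188 2047/188]
step 1: x̄ = F·x = [690/47, 474/47, -558/47]
step 1: P̄ = F·P·Fᵀ + Q = [24666/47 16678/47 -13241/47; 16678/47 12554/47 -7160/47; -13241/47 -7160/47 10269/47]
step 1: y = z − H·x̄ = [-116/47]
step 1: S = H·P̄·Hᵀ + R = [8435/47]
step 1: K = P̄·Hᵀ·S⁻¹ = [-6172/8435; -926/1205; -1216/8435]
step 1: x' = x̄ + K·y = [139066/8435, 14438/1205, -97142/8435]
step 1: P' = (I − K·H)·P̄ = [3616258/8435 305994/1205 -2536021/8435; 305994/1205 194154/1205 -207528/1205; -2536021/8435 -207528/1205 1811497/8435]
step 2: x̄ = F·x = [-611482/8435, -468492/8435, 261274/8435]
step 2: P̄ = F·P·Fᵀ + Q = [70232997/8435 56203537/8435 -23304039/8435; 56203537/8435 45292697/8435 -18203994/8435; -23304039/8435 -18203994/8435 8468713/8435]
step 2: y = z − H·x̄ = [-30722/1205]
step 2: S = H·P̄·Hᵀ + R = [3099194/1205]
step 2: K = P̄·Hᵀ·S⁻¹ = [-5379197/3099194; -626661/442742; 819047/1549597]
step 2: x' = x̄ + K·y = [-43763101/1549597, -30147357/1549597, 27116784/1549597]
step 2: P' = (I − K·H)·P̄ = [1791981073/3099194 1068162307/3099194 -624915562/1549597; 1068162307/3099194 672599849/3099194 -362641221/1549597; -624915562/1549597 -362641221/1549597 442366381/1549597]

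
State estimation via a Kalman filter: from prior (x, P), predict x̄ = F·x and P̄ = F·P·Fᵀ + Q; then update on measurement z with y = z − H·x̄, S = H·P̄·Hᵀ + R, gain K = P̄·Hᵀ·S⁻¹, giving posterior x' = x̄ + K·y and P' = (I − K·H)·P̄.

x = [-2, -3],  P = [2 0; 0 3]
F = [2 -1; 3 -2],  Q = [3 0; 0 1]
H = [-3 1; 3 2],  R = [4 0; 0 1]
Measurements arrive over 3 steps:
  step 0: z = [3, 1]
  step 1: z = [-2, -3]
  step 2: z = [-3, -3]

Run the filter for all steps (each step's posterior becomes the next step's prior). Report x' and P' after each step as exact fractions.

step 0: x̄ = F·x = [-1, 0]
step 0: P̄ = F·P·Fᵀ + Q = [14 18; 18 31]
step 0: y = z − H·x̄ = [0, 4]
step 0: S = H·P̄·Hᵀ + R = [53 -118; -118 467]
step 0: K = P̄·Hᵀ·S⁻¹ = [-668/3609 434/3609; 2947/10827 3434/10827]
step 0: x' = x̄ + K·y = [-1873/3609, 13736/10827]
step 0: P' = (I − K·H)·P̄ = [214/1203 -746/3609; -746/3609 5074/10827]
step 1: x̄ = F·x = [-24974/10827, -44329/10827]
step 1: P̄ = F·P·Fᵀ + Q = [54211/10827 37370/10827; 37370/10827 75313/10827]
step 1: y = z − H·x̄ = [-52247/10827, 131099/10827]
step 1: S = H·P̄·Hᵀ + R = [382300/10827 -449383/10827; -449383/10827 1248418/10827]
step 1: K = P̄·Hᵀ·S⁻¹ = [-4591225/25429493 3182473/25429493; 6662146/25429493 7749887/25429493]
step 1: x' = x̄ + K·y = [2033860/25429493, -42425298/25429493]
step 1: P' = (I − K·H)·P̄ = [4434697/25429493 -5060809/25429493; -5060809/25429493 11466157/25429493]
step 2: x̄ = F·x = [46493018/25429493, 90952176/25429493]
step 2: P̄ = F·P·Fᵀ + Q = [125736660/25429493 84966159/25429493; 84966159/25429493 171936102/25429493]
step 2: y = z − H·x̄ = [-27761601/25429493, -397671885/25429493]
step 2: S = H·P̄·Hᵀ + R = [895487060/25429493 -1042656213/25429493; -1042656213/25429493 2864397749/25429493]
step 2: K = P̄·Hᵀ·S⁻¹ = [-10484724435/58117522847 7284809499/58117522847; 15205758546/58117522847 17683803645/58117522847]
step 2: x' = x̄ + K·y = [3781744562/58117522847, -85277852943/58117522847]
step 2: P' = (I − K·H)·P̄ = [10129178331/58117522847 -11551362747/58117522847; -11551362747/58117522847 26168945943/58117522847]

step 0: x' = [-1873/3609, 13736/10827], P' = [214/1203 -746/3609; -746/3609 5074/10827]
step 1: x' = [2033860/25429493, -42425298/25429493], P' = [4434697/25429493 -5060809/25429493; -5060809/25429493 11466157/25429493]
step 2: x' = [3781744562/58117522847, -85277852943/58117522847], P' = [10129178331/58117522847 -11551362747/58117522847; -11551362747/58117522847 26168945943/58117522847]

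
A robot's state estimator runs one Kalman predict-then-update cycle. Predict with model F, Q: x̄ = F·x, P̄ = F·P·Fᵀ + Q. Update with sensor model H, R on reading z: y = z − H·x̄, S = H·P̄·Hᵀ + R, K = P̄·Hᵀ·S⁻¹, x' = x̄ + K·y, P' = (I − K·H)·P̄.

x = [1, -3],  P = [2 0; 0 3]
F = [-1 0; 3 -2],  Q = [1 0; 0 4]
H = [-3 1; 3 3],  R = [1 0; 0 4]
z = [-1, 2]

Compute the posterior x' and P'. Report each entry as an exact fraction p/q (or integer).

x' = [149/349, 3377/10121]
P' = [30/349 6/349; 6/349 3106/10121]

x̄ = F·x = [-1, 9]
P̄ = F·P·Fᵀ + Q = [3 -6; -6 34]
y = z − H·x̄ = [-13, -22]
S = H·P̄·Hᵀ + R = [98 111; 111 229]
K = P̄·Hᵀ·S⁻¹ = [-84/349 27/349; 2584/10121 2460/10121]
x' = x̄ + K·y = [149/349, 3377/10121]
P' = (I − K·H)·P̄ = [30/349 6/349; 6/349 3106/10121]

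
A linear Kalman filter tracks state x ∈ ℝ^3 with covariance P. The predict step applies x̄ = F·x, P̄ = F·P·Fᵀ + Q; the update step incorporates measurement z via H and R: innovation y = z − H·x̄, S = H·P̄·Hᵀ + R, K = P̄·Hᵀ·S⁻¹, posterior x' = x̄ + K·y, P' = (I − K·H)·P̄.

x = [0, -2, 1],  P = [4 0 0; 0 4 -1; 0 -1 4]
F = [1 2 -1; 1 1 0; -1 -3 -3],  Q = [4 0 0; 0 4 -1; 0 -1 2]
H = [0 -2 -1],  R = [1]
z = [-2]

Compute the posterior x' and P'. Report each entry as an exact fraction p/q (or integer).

x' = [-226/53, -76/53, 255/53]
P' = [1527/53 559/53 -1105/53; 559/53 536/53 -1062/53; -1105/53 -1062/53 2156/53]

x̄ = F·x = [-5, -2, 3]
P̄ = F·P·Fᵀ + Q = [32 13 -13; 13 12 -14; -13 -14 60]
y = z − H·x̄ = [-3]
S = H·P̄·Hᵀ + R = [53]
K = P̄·Hᵀ·S⁻¹ = [-13/53; -10/53; -32/53]
x' = x̄ + K·y = [-226/53, -76/53, 255/53]
P' = (I − K·H)·P̄ = [1527/53 559/53 -1105/53; 559/53 536/53 -1062/53; -1105/53 -1062/53 2156/53]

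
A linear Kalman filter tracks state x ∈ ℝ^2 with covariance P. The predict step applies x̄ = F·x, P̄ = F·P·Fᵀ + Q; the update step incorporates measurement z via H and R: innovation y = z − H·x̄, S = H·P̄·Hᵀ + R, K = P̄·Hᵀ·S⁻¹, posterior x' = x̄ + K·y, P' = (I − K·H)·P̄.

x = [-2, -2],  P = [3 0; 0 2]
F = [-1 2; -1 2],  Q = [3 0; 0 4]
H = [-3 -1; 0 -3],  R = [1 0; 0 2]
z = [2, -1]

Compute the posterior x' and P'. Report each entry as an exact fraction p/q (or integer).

x̄ = F·x = [-2, -2]
P̄ = F·P·Fᵀ + Q = [14 11; 11 15]
y = z − H·x̄ = [-6, -7]
S = H·P̄·Hᵀ + R = [208 144; 144 137]
K = P̄·Hᵀ·S⁻¹ = [-2509/7760 48/485; -6/485 -153/485]
x' = x̄ + K·y = [-2921/3880, 137/485]
P' = (I − K·H)·P̄ = [1007/7760 -32/485; -32/485 102/485]

x' = [-2921/3880, 137/485]
P' = [1007/7760 -32/485; -32/485 102/485]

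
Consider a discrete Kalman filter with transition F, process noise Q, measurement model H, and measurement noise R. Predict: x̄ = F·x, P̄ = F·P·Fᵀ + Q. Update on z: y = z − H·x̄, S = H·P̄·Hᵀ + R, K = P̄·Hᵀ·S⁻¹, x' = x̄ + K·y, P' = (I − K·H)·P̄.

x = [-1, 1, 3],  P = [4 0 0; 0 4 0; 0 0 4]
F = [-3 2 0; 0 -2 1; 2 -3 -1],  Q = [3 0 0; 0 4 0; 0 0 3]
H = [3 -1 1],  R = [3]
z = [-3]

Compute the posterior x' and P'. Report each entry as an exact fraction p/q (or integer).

x' = [548/349, 817/349, -1847/349]
P' = [1506/349 1332/349 -2787/349; 1332/349 5672/349 1520/349; -2787/349 1520/349 9566/349]

x̄ = F·x = [5, 1, -8]
P̄ = F·P·Fᵀ + Q = [55 -16 -48; -16 24 20; -48 20 59]
y = z − H·x̄ = [-9]
S = H·P̄·Hᵀ + R = [349]
K = P̄·Hᵀ·S⁻¹ = [133/349; -52/349; -105/349]
x' = x̄ + K·y = [548/349, 817/349, -1847/349]
P' = (I − K·H)·P̄ = [1506/349 1332/349 -2787/349; 1332/349 5672/349 1520/349; -2787/349 1520/349 9566/349]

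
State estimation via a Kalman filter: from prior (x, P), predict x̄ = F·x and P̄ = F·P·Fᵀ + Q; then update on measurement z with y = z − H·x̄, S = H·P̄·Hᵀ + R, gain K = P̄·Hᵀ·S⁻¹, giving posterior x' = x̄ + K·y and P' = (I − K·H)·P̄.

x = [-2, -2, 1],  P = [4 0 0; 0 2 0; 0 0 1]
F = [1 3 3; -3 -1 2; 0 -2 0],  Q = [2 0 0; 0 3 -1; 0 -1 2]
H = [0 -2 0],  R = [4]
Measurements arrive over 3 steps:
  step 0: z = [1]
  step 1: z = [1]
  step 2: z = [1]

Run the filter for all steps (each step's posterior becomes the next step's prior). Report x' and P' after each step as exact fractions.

step 0: x̄ = F·x = [-5, 10, 4]
step 0: P̄ = F·P·Fᵀ + Q = [33 -12 -12; -12 45 3; -12 3 10]
step 0: y = z − H·x̄ = [21]
step 0: S = H·P̄·Hᵀ + R = [184]
step 0: K = P̄·Hᵀ·S⁻¹ = [3/23; -45/92; -3/92]
step 0: x' = x̄ + K·y = [-52/23, -25/92, 305/92]
step 0: P' = (I − K·H)·P̄ = [687/23 -6/23 -258/23; -6/23 45/46 3/46; -258/23 3/46 451/46]
step 1: x̄ = F·x = [158/23, 1259/92, 25/46]
step 1: P̄ = F·P·Fᵀ + Q = [1408/23 1095/23 -132/23; 1095/23 20461/46 -20/23; -132/23 -20/23 136/23]
step 1: y = z − H·x̄ = [1305/46]
step 1: S = H·P̄·Hᵀ + R = [41014/23]
step 1: K = P̄·Hᵀ·S⁻¹ = [-1095/20507; -20461/41014; 20/20507]
step 1: x' = x̄ + K·y = [219619/41014, -9601/20507, 23425/41014]
step 1: P' = (I − K·H)·P̄ = [1151122/20507 2190/20507 -115788/20507; 2190/20507 20461/20507 -40/20507; -115788/20507 -40/20507 121224/20507]
step 2: x̄ = F·x = [116144/20507, -592805/41014, 19202/20507]
step 2: P̄ = F·P·Fᵀ + Q = [1784993/20507 -1998909/20507 -126906/20507; -1998909/20507 12329732/20507 33715/20507; -126906/20507 33715/20507 122858/20507]
step 2: y = z − H·x̄ = [-572298/20507]
step 2: S = H·P̄·Hᵀ + R = [49400956/20507]
step 2: K = P̄·Hᵀ·S⁻¹ = [181719/2245498; -6164866/12350239; -3065/2245498]
step 2: x' = x̄ + K·y = [3823175/1122749, -12922537/24700478, 1094069/1122749]
step 2: P' = (I − K·H)·P̄ = [80014598/1122749 -181719/1122749 -6649287/1122749; -181719/1122749 12329732/12350239 3065/1122749; -6649287/1122749 3065/1122749 6721381/1122749]

step 0: x' = [-52/23, -25/92, 305/92], P' = [687/23 -6/23 -258/23; -6/23 45/46 3/46; -258/23 3/46 451/46]
step 1: x' = [219619/41014, -9601/20507, 23425/41014], P' = [1151122/20507 2190/20507 -115788/20507; 2190/20507 20461/20507 -40/20507; -115788/20507 -40/20507 121224/20507]
step 2: x' = [3823175/1122749, -12922537/24700478, 1094069/1122749], P' = [80014598/1122749 -181719/1122749 -6649287/1122749; -181719/1122749 12329732/12350239 3065/1122749; -6649287/1122749 3065/1122749 6721381/1122749]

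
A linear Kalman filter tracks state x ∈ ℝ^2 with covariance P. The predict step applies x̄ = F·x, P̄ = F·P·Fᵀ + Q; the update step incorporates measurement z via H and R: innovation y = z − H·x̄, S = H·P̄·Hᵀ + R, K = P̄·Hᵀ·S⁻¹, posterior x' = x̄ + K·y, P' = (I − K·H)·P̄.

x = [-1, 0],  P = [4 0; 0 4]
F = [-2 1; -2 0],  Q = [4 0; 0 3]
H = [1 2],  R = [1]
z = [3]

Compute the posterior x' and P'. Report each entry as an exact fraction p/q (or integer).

x̄ = F·x = [2, 2]
P̄ = F·P·Fᵀ + Q = [24 16; 16 19]
y = z − H·x̄ = [-3]
S = H·P̄·Hᵀ + R = [165]
K = P̄·Hᵀ·S⁻¹ = [56/165; 18/55]
x' = x̄ + K·y = [54/55, 56/55]
P' = (I − K·H)·P̄ = [824/165 -128/55; -128/55 73/55]

x' = [54/55, 56/55]
P' = [824/165 -128/55; -128/55 73/55]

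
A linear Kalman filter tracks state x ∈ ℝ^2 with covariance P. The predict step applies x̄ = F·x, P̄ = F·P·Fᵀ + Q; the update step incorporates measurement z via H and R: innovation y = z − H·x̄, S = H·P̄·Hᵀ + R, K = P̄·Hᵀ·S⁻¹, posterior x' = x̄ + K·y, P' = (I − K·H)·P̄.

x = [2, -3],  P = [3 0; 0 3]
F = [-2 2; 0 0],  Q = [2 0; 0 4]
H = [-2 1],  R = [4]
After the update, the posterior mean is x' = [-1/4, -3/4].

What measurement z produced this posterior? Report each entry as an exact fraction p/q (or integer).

z = [-1]

x̄ = F·x = [-10, 0]
P̄ = F·P·Fᵀ + Q = [26 0; 0 4]
S = H·P̄·Hᵀ + R = [112]
K = P̄·Hᵀ·S⁻¹ = [-13/28; 1/28]
x' − x̄ = [39/4, -3/4] = K·y
y = (KᵀK)⁻¹·Kᵀ·(x' − x̄) = [-21]
z = y + H·x̄ = [-21] + [20] = [-1]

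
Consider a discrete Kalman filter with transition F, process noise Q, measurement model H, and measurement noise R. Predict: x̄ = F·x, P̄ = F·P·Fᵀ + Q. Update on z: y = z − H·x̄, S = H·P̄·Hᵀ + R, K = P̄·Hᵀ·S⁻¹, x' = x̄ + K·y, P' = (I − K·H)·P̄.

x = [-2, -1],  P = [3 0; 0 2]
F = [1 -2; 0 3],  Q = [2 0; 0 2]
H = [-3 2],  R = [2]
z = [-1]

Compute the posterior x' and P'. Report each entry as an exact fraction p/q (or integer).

x̄ = F·x = [0, -3]
P̄ = F·P·Fᵀ + Q = [13 -12; -12 20]
y = z − H·x̄ = [5]
S = H·P̄·Hᵀ + R = [343]
K = P̄·Hᵀ·S⁻¹ = [-9/49; 76/343]
x' = x̄ + K·y = [-45/49, -649/343]
P' = (I − K·H)·P̄ = [10/7 96/49; 96/49 1084/343]

x' = [-45/49, -649/343]
P' = [10/7 96/49; 96/49 1084/343]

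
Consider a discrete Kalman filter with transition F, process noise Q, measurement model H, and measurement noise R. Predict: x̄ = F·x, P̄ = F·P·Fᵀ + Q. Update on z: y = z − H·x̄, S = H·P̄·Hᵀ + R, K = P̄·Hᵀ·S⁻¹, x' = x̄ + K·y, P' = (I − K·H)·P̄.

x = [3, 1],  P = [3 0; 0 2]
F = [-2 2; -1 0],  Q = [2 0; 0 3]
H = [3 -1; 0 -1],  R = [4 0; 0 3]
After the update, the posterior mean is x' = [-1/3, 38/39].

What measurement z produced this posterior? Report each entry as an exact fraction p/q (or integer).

x̄ = F·x = [-4, -3]
P̄ = F·P·Fᵀ + Q = [22 6; 6 6]
S = H·P̄·Hᵀ + R = [172 -12; -12 9]
K = P̄·Hᵀ·S⁻¹ = [1/3 -2/9; 1/39 -74/117]
x' − x̄ = [11/3, 155/39] = K·y
y = (KᵀK)⁻¹·Kᵀ·(x' − x̄) = [7, -6]
z = y + H·x̄ = [7, -6] + [-9, 3] = [-2, -3]

z = [-2, -3]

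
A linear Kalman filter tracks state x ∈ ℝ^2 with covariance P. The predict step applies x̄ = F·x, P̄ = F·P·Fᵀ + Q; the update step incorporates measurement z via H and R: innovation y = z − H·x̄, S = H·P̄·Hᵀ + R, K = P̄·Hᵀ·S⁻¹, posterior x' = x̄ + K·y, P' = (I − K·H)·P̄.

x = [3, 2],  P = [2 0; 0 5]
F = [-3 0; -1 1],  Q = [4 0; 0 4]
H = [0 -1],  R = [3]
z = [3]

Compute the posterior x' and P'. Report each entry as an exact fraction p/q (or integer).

x̄ = F·x = [-9, -1]
P̄ = F·P·Fᵀ + Q = [22 6; 6 11]
y = z − H·x̄ = [2]
S = H·P̄·Hᵀ + R = [14]
K = P̄·Hᵀ·S⁻¹ = [-3/7; -11/14]
x' = x̄ + K·y = [-69/7, -18/7]
P' = (I − K·H)·P̄ = [136/7 9/7; 9/7 33/14]

x' = [-69/7, -18/7]
P' = [136/7 9/7; 9/7 33/14]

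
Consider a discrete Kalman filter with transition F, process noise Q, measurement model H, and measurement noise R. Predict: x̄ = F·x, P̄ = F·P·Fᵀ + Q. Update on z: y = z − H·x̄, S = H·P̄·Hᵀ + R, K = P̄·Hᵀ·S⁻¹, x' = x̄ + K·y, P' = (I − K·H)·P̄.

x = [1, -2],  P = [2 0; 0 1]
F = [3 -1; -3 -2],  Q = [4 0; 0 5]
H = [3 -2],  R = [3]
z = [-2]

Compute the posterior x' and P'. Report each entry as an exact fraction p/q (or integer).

x̄ = F·x = [5, 1]
P̄ = F·P·Fᵀ + Q = [23 -16; -16 27]
y = z − H·x̄ = [-15]
S = H·P̄·Hᵀ + R = [510]
K = P̄·Hᵀ·S⁻¹ = [101/510; -1/5]
x' = x̄ + K·y = [69/34, 4]
P' = (I − K·H)·P̄ = [1529/510 21/5; 21/5 33/5]

x' = [69/34, 4]
P' = [1529/510 21/5; 21/5 33/5]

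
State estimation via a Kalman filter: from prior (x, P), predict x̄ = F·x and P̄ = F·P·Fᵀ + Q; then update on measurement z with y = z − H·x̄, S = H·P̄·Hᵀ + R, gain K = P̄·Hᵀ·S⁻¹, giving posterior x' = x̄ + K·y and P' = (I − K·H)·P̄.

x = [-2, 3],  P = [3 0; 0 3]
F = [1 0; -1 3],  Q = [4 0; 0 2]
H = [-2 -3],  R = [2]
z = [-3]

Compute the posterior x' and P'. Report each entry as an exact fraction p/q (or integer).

x̄ = F·x = [-2, 11]
P̄ = F·P·Fᵀ + Q = [7 -3; -3 32]
y = z − H·x̄ = [26]
S = H·P̄·Hᵀ + R = [282]
K = P̄·Hᵀ·S⁻¹ = [-5/282; -15/47]
x' = x̄ + K·y = [-347/141, 127/47]
P' = (I − K·H)·P̄ = [1949/282 -216/47; -216/47 154/47]

x' = [-347/141, 127/47]
P' = [1949/282 -216/47; -216/47 154/47]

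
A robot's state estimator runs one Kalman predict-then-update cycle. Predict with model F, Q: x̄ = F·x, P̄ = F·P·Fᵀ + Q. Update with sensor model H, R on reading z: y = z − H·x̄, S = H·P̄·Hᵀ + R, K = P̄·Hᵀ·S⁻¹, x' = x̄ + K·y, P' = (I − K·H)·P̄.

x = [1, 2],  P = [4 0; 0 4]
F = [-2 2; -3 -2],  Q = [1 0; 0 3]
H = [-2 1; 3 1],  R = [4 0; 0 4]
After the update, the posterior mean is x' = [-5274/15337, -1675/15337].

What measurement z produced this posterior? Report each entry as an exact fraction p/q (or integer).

z = [1, -1]

x̄ = F·x = [2, -7]
P̄ = F·P·Fᵀ + Q = [33 8; 8 55]
S = H·P̄·Hᵀ + R = [159 -135; -135 404]
K = P̄·Hᵀ·S⁻¹ = [-8987/46011 3061/15337; 8807/15337 5942/15337]
x' − x̄ = [-35948/15337, 105684/15337] = K·y
y = (KᵀK)⁻¹·Kᵀ·(x' − x̄) = [12, 0]
z = y + H·x̄ = [12, 0] + [-11, -1] = [1, -1]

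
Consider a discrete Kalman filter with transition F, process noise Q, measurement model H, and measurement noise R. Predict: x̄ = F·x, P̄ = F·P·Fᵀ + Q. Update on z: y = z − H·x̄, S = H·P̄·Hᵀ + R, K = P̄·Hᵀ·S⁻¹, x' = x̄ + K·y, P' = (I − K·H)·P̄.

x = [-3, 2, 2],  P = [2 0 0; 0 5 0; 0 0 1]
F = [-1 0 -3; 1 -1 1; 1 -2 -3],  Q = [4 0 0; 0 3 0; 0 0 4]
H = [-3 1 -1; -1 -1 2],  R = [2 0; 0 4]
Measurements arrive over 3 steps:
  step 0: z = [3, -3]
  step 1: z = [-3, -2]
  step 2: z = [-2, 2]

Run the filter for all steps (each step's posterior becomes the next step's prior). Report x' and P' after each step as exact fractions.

step 0: x̄ = F·x = [-3, -3, -13]
step 0: P̄ = F·P·Fᵀ + Q = [15 -5 7; -5 11 9; 7 9 35]
step 0: y = z − H·x̄ = [-16, 17]
step 0: S = H·P̄·Hᵀ + R = [237 -54; -54 96]
step 0: K = P̄·Hᵀ·S⁻¹ = [-146/551 -355/3306; 10/87 11/58; -7/87 15/29]
step 0: x' = x̄ + K·y = [-1937/3306, -281/174, -254/87]
step 0: P' = (I − K·H)·P̄ = [539/1653 23/29 10/29; 23/29 589/87 362/87; 10/29 362/87 286/87]
step 1: x̄ = F·x = [30893/3306, -3125/1653, 37697/3306]
step 1: P̄ = F·P·Fᵀ + Q = [59477/1653 2824/1653 92257/1653; 2824/1653 2295/551 2808/551; 92257/1653 2808/551 58231/551]
step 1: y = z − H·x̄ = [21118/551, -19121/1102]
step 1: S = H·P̄·Hᵀ + R = [413309/551 -202735/551; -202735/551 124890/551]
step 1: K = P̄·Hᵀ·S⁻¹ = [-3149431/11451921 -529621/4404585; 71525/11451921 128582/4404585; -137095/880917 362203/880917]
step 1: x' = x̄ + K·y = [16997268/19086535, -41182156/19086535, -498100/293639]
step 1: P' = (I − K·H)·P̄ = [52593514/171778815 96567862/171778815 511850/2642751; 96567862/171778815 700325326/171778815 6284246/2642751; 511850/2642751 6284246/2642751 5571266/2642751]
step 2: x̄ = F·x = [80132232/19086535, 25802924/19086535, 39298216/3817307]
step 2: P̄ = F·P·Fᵀ + Q = [4198520884/171778815 49924448/171778815 1170117752/34355763; 49924448/171778815 686840371/171778815 83815840/34355763; 1170117752/34355763 83815840/34355763 2223203924/34355763]
step 2: y = z − H·x̄ = [372911782/19086535, -248873934/19086535]
step 2: S = H·P̄·Hᵀ + R = [83898933049/171778815 -38219174263/171778815; -38219174263/171778815 25057732051/171778815]
step 2: K = P̄·Hᵀ·S⁻¹ = [-512666407044/1867551893291 -226489876664/1867551893291; 19885124646/1867551893291 37886542019/1867551893291; -40658545066/266793127613 107939335182/266793127613]
step 2: x' = x̄ + K·y = [777468764208/1867551893291, 2419230314866/1867551893291, 544736501784/266793127613]
step 2: P' = (I − K·H)·P̄ = [569316066164/1867551893291 1028587328316/1867551893291 49424563416/266793127613; 1028587328316/1867551893291 7431197964872/1867551893291 615095104376/266793127613; 49424563416/266793127613 615095104376/266793127613 548138504260/266793127613]

step 0: x' = [-1937/3306, -281/174, -254/87], P' = [539/1653 23/29 10/29; 23/29 589/87 362/87; 10/29 362/87 286/87]
step 1: x' = [16997268/19086535, -41182156/19086535, -498100/293639], P' = [52593514/171778815 96567862/171778815 511850/2642751; 96567862/171778815 700325326/171778815 6284246/2642751; 511850/2642751 6284246/2642751 5571266/2642751]
step 2: x' = [777468764208/1867551893291, 2419230314866/1867551893291, 544736501784/266793127613], P' = [569316066164/1867551893291 1028587328316/1867551893291 49424563416/266793127613; 1028587328316/1867551893291 7431197964872/1867551893291 615095104376/266793127613; 49424563416/266793127613 615095104376/266793127613 548138504260/266793127613]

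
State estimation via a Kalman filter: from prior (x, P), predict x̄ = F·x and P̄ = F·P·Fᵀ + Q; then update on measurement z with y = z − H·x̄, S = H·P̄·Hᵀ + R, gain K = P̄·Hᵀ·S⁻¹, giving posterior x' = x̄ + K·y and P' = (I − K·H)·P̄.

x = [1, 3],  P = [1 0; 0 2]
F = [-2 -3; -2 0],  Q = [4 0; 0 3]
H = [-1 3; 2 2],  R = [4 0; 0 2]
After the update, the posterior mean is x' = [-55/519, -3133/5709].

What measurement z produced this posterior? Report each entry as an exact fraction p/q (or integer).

x̄ = F·x = [-11, -2]
P̄ = F·P·Fᵀ + Q = [26 4; 4 7]
S = H·P̄·Hᵀ + R = [69 6; 6 166]
K = P̄·Hᵀ·S⁻¹ = [-122/519 64/173; 1345/5709 236/1903]
x' − x̄ = [5654/519, 8285/5709] = K·y
y = (KᵀK)⁻¹·Kᵀ·(x' − x̄) = [-7, 25]
z = y + H·x̄ = [-7, 25] + [5, -26] = [-2, -1]

z = [-2, -1]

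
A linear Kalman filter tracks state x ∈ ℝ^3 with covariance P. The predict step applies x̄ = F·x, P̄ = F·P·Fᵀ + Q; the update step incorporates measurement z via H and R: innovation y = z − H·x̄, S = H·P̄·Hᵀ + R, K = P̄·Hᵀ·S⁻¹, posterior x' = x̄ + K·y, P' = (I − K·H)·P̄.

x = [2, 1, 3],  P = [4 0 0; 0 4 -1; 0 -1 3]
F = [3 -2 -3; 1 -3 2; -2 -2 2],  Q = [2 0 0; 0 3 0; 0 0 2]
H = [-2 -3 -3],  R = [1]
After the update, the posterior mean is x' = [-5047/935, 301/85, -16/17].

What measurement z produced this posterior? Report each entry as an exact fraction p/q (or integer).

z = [3]

x̄ = F·x = [-5, 5, 0]
P̄ = F·P·Fᵀ + Q = [69 13 -28; 13 67 38; -28 38 54]
S = H·P̄·Hᵀ + R = [1870]
K = P̄·Hᵀ·S⁻¹ = [-93/1870; -31/170; -2/17]
x' − x̄ = [-372/935, -124/85, -16/17] = K·y
y = (KᵀK)⁻¹·Kᵀ·(x' − x̄) = [8]
z = y + H·x̄ = [8] + [-5] = [3]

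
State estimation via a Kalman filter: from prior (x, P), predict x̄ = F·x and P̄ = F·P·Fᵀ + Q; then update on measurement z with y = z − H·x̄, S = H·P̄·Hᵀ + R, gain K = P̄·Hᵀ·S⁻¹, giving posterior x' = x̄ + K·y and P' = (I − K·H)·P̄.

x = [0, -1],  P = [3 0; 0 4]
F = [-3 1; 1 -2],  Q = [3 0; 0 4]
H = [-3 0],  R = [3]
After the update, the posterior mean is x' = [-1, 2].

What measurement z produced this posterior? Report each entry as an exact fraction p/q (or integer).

x̄ = F·x = [-1, 2]
P̄ = F·P·Fᵀ + Q = [34 -17; -17 23]
S = H·P̄·Hᵀ + R = [309]
K = P̄·Hᵀ·S⁻¹ = [-34/103; 17/103]
x' − x̄ = [0, 0] = K·y
y = (KᵀK)⁻¹·Kᵀ·(x' − x̄) = [0]
z = y + H·x̄ = [0] + [3] = [3]

z = [3]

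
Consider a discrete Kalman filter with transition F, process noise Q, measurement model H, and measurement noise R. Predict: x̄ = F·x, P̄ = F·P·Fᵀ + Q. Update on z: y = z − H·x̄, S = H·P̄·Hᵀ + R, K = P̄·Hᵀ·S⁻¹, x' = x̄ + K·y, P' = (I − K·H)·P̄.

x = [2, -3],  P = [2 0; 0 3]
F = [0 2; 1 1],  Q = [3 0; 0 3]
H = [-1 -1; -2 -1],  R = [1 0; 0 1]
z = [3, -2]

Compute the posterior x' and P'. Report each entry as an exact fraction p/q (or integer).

x̄ = F·x = [-6, -1]
P̄ = F·P·Fᵀ + Q = [15 6; 6 8]
y = z − H·x̄ = [-4, -15]
S = H·P̄·Hᵀ + R = [36 56; 56 93]
K = P̄·Hᵀ·S⁻¹ = [63/212 -30/53; -91/106 16/53]
x' = x̄ + K·y = [69/53, -111/53]
P' = (I − K·H)·P̄ = [183/212 -123/106; -123/106 107/53]

x' = [69/53, -111/53]
P' = [183/212 -123/106; -123/106 107/53]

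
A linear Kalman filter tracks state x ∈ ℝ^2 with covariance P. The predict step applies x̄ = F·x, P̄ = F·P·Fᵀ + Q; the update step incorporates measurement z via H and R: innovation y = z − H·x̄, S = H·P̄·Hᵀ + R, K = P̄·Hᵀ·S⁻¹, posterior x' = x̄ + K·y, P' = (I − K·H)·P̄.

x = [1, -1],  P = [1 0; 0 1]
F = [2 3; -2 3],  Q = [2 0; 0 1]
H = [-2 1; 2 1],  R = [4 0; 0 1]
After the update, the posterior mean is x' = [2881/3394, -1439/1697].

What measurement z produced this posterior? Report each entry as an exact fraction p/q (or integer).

x̄ = F·x = [-1, -5]
P̄ = F·P·Fᵀ + Q = [15 5; 5 14]
S = H·P̄·Hᵀ + R = [58 -46; -46 95]
K = P̄·Hᵀ·S⁻¹ = [-765/3394 440/1697; 742/1697 788/1697]
x' − x̄ = [6275/3394, 7046/1697] = K·y
y = (KᵀK)⁻¹·Kᵀ·(x' − x̄) = [1, 8]
z = y + H·x̄ = [1, 8] + [-3, -7] = [-2, 1]

z = [-2, 1]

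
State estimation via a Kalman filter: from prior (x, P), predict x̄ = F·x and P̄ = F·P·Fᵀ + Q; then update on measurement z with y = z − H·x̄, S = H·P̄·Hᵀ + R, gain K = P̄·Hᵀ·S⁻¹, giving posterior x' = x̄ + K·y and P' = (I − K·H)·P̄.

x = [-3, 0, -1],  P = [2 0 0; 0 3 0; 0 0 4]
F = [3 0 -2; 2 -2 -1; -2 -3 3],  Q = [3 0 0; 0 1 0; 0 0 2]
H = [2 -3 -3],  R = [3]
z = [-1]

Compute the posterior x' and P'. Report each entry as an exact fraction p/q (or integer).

x' = [-7469/1189, -212/41, 1572/1189]
P' = [29109/1189 942/41 -8034/1189; 942/41 996/41 -367/41; -8034/1189 -367/41 5572/1189]

x̄ = F·x = [-7, -5, 3]
P̄ = F·P·Fᵀ + Q = [37 20 -36; 20 25 -2; -36 -2 73]
y = z − H·x̄ = [7]
S = H·P̄·Hᵀ + R = [1189]
K = P̄·Hᵀ·S⁻¹ = [122/1189; -1/41; -285/1189]
x' = x̄ + K·y = [-7469/1189, -212/41, 1572/1189]
P' = (I − K·H)·P̄ = [29109/1189 942/41 -8034/1189; 942/41 996/41 -367/41; -8034/1189 -367/41 5572/1189]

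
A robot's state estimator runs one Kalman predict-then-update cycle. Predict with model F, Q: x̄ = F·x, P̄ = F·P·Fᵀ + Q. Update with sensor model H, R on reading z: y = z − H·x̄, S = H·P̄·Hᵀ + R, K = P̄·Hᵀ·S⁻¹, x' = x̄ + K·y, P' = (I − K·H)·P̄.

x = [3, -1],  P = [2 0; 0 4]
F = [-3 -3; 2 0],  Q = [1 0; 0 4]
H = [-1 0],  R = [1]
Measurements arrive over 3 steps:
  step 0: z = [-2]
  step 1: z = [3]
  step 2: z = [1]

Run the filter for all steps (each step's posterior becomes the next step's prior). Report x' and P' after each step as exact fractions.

step 0: x̄ = F·x = [-6, 6]
step 0: P̄ = F·P·Fᵀ + Q = [55 -12; -12 12]
step 0: y = z − H·x̄ = [-8]
step 0: S = H·P̄·Hᵀ + R = [56]
step 0: K = P̄·Hᵀ·S⁻¹ = [-55/56; 3/14]
step 0: x' = x̄ + K·y = [13/7, 30/7]
step 0: P' = (I − K·H)·P̄ = [55/56 -3/14; -3/14 66/7]
step 1: x̄ = F·x = [-129/7, 26/7]
step 1: P̄ = F·P·Fᵀ + Q = [5087/56 -129/28; -129/28 111/14]
step 1: y = z − H·x̄ = [-108/7]
step 1: S = H·P̄·Hᵀ + R = [5143/56]
step 1: K = P̄·Hᵀ·S⁻¹ = [-5087/5143; 258/5143]
step 1: x' = x̄ + K·y = [-16293/5143, 15122/5143]
step 1: P' = (I − K·H)·P̄ = [5087/5143 -258/5143; -258/5143 39588/5143]
step 2: x̄ = F·x = [3513/5143, -32586/5143]
step 2: P̄ = F·P·Fᵀ + Q = [402574/5143 -28974/5143; -28974/5143 40920/5143]
step 2: y = z − H·x̄ = [8656/5143]
step 2: S = H·P̄·Hᵀ + R = [407717/5143]
step 2: K = P̄·Hᵀ·S⁻¹ = [-402574/407717; 28974/407717]
step 2: x' = x̄ + K·y = [-399061/407717, -2534526/407717]
step 2: P' = (I − K·H)·P̄ = [402574/407717 -28974/407717; -28974/407717 3080748/407717]

step 0: x' = [13/7, 30/7], P' = [55/56 -3/14; -3/14 66/7]
step 1: x' = [-16293/5143, 15122/5143], P' = [5087/5143 -258/5143; -258/5143 39588/5143]
step 2: x' = [-399061/407717, -2534526/407717], P' = [402574/407717 -28974/407717; -28974/407717 3080748/407717]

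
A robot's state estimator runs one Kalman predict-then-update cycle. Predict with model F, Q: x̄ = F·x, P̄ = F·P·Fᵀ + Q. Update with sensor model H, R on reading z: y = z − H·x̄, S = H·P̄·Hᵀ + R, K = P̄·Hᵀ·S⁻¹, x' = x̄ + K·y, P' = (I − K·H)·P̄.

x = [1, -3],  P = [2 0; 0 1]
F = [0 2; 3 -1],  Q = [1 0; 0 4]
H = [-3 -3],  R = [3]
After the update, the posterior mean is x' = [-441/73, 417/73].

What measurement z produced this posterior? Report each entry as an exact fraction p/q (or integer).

z = [1]

x̄ = F·x = [-6, 6]
P̄ = F·P·Fᵀ + Q = [5 -2; -2 23]
S = H·P̄·Hᵀ + R = [219]
K = P̄·Hᵀ·S⁻¹ = [-3/73; -21/73]
x' − x̄ = [-3/73, -21/73] = K·y
y = (KᵀK)⁻¹·Kᵀ·(x' − x̄) = [1]
z = y + H·x̄ = [1] + [0] = [1]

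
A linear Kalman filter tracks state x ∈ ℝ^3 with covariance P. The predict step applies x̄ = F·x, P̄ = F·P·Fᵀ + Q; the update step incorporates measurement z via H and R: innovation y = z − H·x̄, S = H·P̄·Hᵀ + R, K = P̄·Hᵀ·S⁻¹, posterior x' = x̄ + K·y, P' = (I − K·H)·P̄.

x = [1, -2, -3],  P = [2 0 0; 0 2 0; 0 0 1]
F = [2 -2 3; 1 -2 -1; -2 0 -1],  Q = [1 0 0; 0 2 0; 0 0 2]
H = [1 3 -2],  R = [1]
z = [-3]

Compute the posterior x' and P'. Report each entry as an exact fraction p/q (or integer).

x̄ = F·x = [-3, 8, 1]
P̄ = F·P·Fᵀ + Q = [26 9 -11; 9 13 -3; -11 -3 11]
y = z − H·x̄ = [-22]
S = H·P̄·Hᵀ + R = [322]
K = P̄·Hᵀ·S⁻¹ = [75/322; 27/161; -3/23]
x' = x̄ + K·y = [-1308/161, 694/161, 89/23]
P' = (I − K·H)·P̄ = [2747/322 -576/161 -28/23; -576/161 635/161 93/23; -28/23 93/23 127/23]

x' = [-1308/161, 694/161, 89/23]
P' = [2747/322 -576/161 -28/23; -576/161 635/161 93/23; -28/23 93/23 127/23]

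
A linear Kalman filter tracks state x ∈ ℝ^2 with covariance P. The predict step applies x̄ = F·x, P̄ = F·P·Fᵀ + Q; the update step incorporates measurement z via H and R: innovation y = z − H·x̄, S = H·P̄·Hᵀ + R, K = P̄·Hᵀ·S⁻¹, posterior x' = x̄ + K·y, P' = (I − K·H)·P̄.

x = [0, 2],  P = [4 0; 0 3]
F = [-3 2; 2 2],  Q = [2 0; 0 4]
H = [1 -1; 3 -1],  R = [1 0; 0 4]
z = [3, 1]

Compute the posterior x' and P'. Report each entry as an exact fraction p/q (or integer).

x' = [-1143/3403, -9710/3403]
P' = [3740/3403 5072/3403; 5072/3403 9528/3403]

x̄ = F·x = [4, 4]
P̄ = F·P·Fᵀ + Q = [50 -12; -12 32]
y = z − H·x̄ = [3, -7]
S = H·P̄·Hᵀ + R = [107 230; 230 558]
K = P̄·Hᵀ·S⁻¹ = [-1332/3403 1537/3403; -4456/3403 1422/3403]
x' = x̄ + K·y = [-1143/3403, -9710/3403]
P' = (I − K·H)·P̄ = [3740/3403 5072/3403; 5072/3403 9528/3403]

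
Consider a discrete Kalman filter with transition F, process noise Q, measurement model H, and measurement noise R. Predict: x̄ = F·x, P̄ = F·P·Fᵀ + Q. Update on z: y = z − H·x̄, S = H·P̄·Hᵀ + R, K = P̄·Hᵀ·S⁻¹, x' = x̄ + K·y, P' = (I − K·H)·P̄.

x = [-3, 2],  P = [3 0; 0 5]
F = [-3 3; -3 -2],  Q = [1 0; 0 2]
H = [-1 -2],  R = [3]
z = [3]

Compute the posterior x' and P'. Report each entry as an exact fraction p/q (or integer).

x' = [506/65, -68/13]
P' = [14491/260 -1429/52; -1429/52 743/52]

x̄ = F·x = [15, 5]
P̄ = F·P·Fᵀ + Q = [73 -3; -3 49]
y = z − H·x̄ = [28]
S = H·P̄·Hᵀ + R = [260]
K = P̄·Hᵀ·S⁻¹ = [-67/260; -19/52]
x' = x̄ + K·y = [506/65, -68/13]
P' = (I − K·H)·P̄ = [14491/260 -1429/52; -1429/52 743/52]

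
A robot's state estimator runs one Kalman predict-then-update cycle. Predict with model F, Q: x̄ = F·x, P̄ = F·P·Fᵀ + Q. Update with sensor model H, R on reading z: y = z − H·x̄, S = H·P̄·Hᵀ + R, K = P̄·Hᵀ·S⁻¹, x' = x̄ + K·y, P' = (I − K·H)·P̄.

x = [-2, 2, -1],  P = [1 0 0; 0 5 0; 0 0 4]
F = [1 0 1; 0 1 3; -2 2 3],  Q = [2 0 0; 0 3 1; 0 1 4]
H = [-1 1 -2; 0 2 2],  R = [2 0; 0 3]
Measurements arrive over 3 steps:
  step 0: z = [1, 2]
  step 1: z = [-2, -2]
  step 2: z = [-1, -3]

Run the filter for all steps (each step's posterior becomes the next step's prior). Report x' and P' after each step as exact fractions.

step 0: x̄ = F·x = [-3, -1, 5]
step 0: P̄ = F·P·Fᵀ + Q = [7 12 10; 12 44 47; 10 47 64]
step 0: y = z − H·x̄ = [9, -6]
step 0: S = H·P̄·Hᵀ + R = [137 -306; -306 811]
step 0: K = P̄·Hᵀ·S⁻¹ = [1299/17471 1438/17471; 5410/17471 5962/17471; -5869/17471 2568/17471]
step 0: x' = x̄ + K·y = [-49350/17471, -4553/17471, 19126/17471]
step 0: P' = (I − K·H)·P̄ = [78510/17471 28474/17471 -26317/17471; 28474/17471 19060/17471 -10117/17471; -26317/17471 -10117/17471 13969/17471]
step 1: x̄ = F·x = [-30224/17471, 52825/17471, 146972/17471]
step 1: P̄ = F·P·Fᵀ + Q = [74787/17471 -18687/17471 -104716/17471; -18687/17471 136492/17471 191213/17471; -104716/17471 191213/17471 552493/17471]
step 1: y = z − H·x̄ = [175953/17471, -434536/17471]
step 1: S = H·P̄·Hᵀ + R = [1309851/17471 -2072608/17471; -2072608/17471 4338057/17471]
step 1: K = P̄·Hᵀ·S⁻¹ = [-486502/79360333 -4747502/79360333; 21326631/79360333 22179354/79360333; -24435543/79360333 15536036/79360333]
step 1: x' = x̄ + K·y = [-24110106/79360333, -96905356/79360333, 35102331/79360333]
step 1: P' = (I − K·H)·P̄ = [275875625/79360333 86886705/79360333 -94007958/79360333; 86886705/79360333 65359343/79360333 -32090312/79360333; -94007958/79360333 -32090312/79360333 55394366/79360333]
step 2: x̄ = F·x = [10992225/79360333, 8401637/79360333, -40283507/79360333]
step 2: P̄ = F·P·Fᵀ + Q = [301974741/79360333 -61044383/79360333 -369983324/79360333; -61044383/79360333 609447764/79360333 810089843/79360333; -369983324/79360333 810089843/79360333 2228848610/79360333]
step 2: y = z − H·x̄ = [-157336759/79360333, -174317259/79360333]
step 2: S = H·P̄·Hᵀ + R = [5387333709/79360333 -8454623184/79360333; -8454623184/79360333 18071985239/79360333]
step 2: K = P̄·Hᵀ·S⁻¹ = [-171429148/9317055549 -1224147178/21739796281; 26481217/100183393 196891390/701283751; -4708490291/15528425915 21137658398/108698981405]
step 2: x' = x̄ + K·y = [19479264085/65219388843, -725739368/701283751, -36261246998/108698981405]
step 2: P' = (I − K·H)·P̄ = [213974637647/65219388843 718843387/701283751 -24120365764/21739796281; 718843387/701283751 560084865/701283751 -264747780/701283751; -24120365764/21739796281 -264747780/701283751 72742393497/108698981405]

step 0: x' = [-49350/17471, -4553/17471, 19126/17471], P' = [78510/17471 28474/17471 -26317/17471; 28474/17471 19060/17471 -10117/17471; -26317/17471 -10117/17471 13969/17471]
step 1: x' = [-24110106/79360333, -96905356/79360333, 35102331/79360333], P' = [275875625/79360333 86886705/79360333 -94007958/79360333; 86886705/79360333 65359343/79360333 -32090312/79360333; -94007958/79360333 -32090312/79360333 55394366/79360333]
step 2: x' = [19479264085/65219388843, -725739368/701283751, -36261246998/108698981405], P' = [213974637647/65219388843 718843387/701283751 -24120365764/21739796281; 718843387/701283751 560084865/701283751 -264747780/701283751; -24120365764/21739796281 -264747780/701283751 72742393497/108698981405]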